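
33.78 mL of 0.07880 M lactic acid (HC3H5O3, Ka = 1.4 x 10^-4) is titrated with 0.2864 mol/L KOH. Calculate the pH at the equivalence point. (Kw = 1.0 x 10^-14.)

8.32

n(HC3H5O3) = 0.07880 x 0.03378 = 0.002662 mol; V(KOH) at equivalence = 0.002662/0.2864 = 0.009294 L.
At equivalence all the acid is converted to C3H5O3-; total volume = 0.03378 + 0.009294 = 0.04307 L, so [C3H5O3-] = 0.002662/0.04307 = 0.06180 M.
Kb = Kw/Ka = 1.0e-14 / 1.4 x 10^-4 = 7.14e-11.
[OH^-] = sqrt(Kb x [C3H5O3-]) = sqrt(7.14e-11 x 0.06180) = 2.10e-6 M.
pOH = 5.68, so pH = 14.00 - 5.68 = 8.32.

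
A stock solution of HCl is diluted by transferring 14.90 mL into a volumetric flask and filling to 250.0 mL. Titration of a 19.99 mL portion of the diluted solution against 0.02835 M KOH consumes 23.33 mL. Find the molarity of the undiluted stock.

n(KOH) = 0.02835 x 0.02333 = 0.0006614 mol.
n(HCl) in the aliquot = 0.0006614 mol.
[diluted HCl] = 0.0006614 / 0.01999 = 0.03309 M.
Dilution factor = 250.0/14.90 = 16.78, so [stock] = 0.03309 x 16.78 = 0.555 M.

0.555 M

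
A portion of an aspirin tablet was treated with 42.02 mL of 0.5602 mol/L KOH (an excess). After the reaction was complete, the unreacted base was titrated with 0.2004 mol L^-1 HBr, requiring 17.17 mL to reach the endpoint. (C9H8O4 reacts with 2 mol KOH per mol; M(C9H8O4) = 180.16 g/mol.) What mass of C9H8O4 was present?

Total n(KOH) added = 0.5602 x 0.04202 = 0.02354 mol.
n(HBr) used = 0.2004 x 0.01717 = 0.003441 mol, which equals the excess n(KOH).
So n(KOH) consumed by the sample = 0.02354 - 0.003441 = 0.02010 mol.
n(C9H8O4) = 0.02010 / 2 = 0.01005 mol.
mass = 0.01005 mol x 180.16 g/mol = 1.81 g.

1.81 g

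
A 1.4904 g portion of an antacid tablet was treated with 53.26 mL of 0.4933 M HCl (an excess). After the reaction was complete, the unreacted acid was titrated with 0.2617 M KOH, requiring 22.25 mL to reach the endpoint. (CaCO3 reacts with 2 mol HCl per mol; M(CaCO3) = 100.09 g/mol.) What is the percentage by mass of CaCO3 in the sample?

68.7%

Total n(HCl) added = 0.4933 x 0.05326 = 0.02627 mol.
n(KOH) used = 0.2617 x 0.02225 = 0.005823 mol, which equals the excess n(HCl).
So n(HCl) consumed by the sample = 0.02627 - 0.005823 = 0.02045 mol.
n(CaCO3) = 0.02045 / 2 = 0.01023 mol.
mass CaCO3 = 0.01023 x 100.09 = 1.023 g, so %CaCO3 = 1.023/1.4904 x 100 = 68.7%.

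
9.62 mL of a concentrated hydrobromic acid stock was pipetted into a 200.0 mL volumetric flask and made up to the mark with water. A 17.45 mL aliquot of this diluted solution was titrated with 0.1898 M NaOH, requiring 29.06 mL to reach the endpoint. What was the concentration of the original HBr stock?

6.57 M

n(NaOH) = 0.1898 x 0.02906 = 0.005516 mol.
n(HBr) in the aliquot = 0.005516 mol.
[diluted HBr] = 0.005516 / 0.01745 = 0.3161 M.
Dilution factor = 200.0/9.620 = 20.79, so [stock] = 0.3161 x 20.79 = 6.57 M.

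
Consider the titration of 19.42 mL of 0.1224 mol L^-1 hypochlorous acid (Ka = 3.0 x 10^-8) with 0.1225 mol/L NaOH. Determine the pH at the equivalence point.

10.15

n(HClO) = 0.1224 x 0.01942 = 0.002377 mol; V(NaOH) at equivalence = 0.002377/0.1225 = 0.01940 L.
At equivalence all the acid is converted to ClO-; total volume = 0.01942 + 0.01940 = 0.03882 L, so [ClO-] = 0.002377/0.03882 = 0.06122 M.
Kb = Kw/Ka = 1.0e-14 / 3.0 x 10^-8 = 3.33e-7.
[OH^-] = sqrt(Kb x [ClO-]) = sqrt(3.33e-7 x 0.06122) = 0.000143 M.
pOH = 3.85, so pH = 14.00 - 3.85 = 10.15.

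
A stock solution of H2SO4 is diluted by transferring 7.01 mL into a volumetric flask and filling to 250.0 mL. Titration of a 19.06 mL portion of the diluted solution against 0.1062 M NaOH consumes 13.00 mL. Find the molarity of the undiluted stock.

n(NaOH) = 0.1062 x 0.01300 = 0.001381 mol.
n(H2SO4) in the aliquot = 0.001381 x 1/2 = 0.0006903 mol.
[diluted H2SO4] = 0.0006903 / 0.01906 = 0.03622 M.
Dilution factor = 250.0/7.010 = 35.66, so [stock] = 0.03622 x 35.66 = 1.29 M.

1.29 M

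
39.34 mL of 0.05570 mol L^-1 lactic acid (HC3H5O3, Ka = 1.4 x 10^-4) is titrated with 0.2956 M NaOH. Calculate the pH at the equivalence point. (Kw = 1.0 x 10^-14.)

n(HC3H5O3) = 0.05570 x 0.03934 = 0.002191 mol; V(NaOH) at equivalence = 0.002191/0.2956 = 0.007413 L.
At equivalence all the acid is converted to C3H5O3-; total volume = 0.03934 + 0.007413 = 0.04675 L, so [C3H5O3-] = 0.002191/0.04675 = 0.04687 M.
Kb = Kw/Ka = 1.0e-14 / 1.4 x 10^-4 = 7.14e-11.
[OH^-] = sqrt(Kb x [C3H5O3-]) = sqrt(7.14e-11 x 0.04687) = 1.83e-6 M.
pOH = 5.74, so pH = 14.00 - 5.74 = 8.26.

8.26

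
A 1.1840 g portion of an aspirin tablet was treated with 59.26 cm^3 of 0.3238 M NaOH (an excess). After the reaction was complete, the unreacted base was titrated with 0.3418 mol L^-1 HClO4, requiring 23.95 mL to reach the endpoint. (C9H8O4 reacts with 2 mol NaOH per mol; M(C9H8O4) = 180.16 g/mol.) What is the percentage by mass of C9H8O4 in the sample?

Total n(NaOH) added = 0.3238 x 0.05926 = 0.01919 mol.
n(HClO4) used = 0.3418 x 0.02395 = 0.008186 mol, which equals the excess n(NaOH).
So n(NaOH) consumed by the sample = 0.01919 - 0.008186 = 0.01100 mol.
n(C9H8O4) = 0.01100 / 2 = 0.005501 mol.
mass C9H8O4 = 0.005501 x 180.16 = 0.9911 g, so %C9H8O4 = 0.9911/1.1840 x 100 = 83.7%.

83.7%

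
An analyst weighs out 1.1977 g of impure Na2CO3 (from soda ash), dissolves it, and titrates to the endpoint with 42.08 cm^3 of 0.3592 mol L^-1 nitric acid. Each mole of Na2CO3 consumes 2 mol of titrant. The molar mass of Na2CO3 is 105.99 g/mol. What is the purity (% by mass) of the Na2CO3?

n(HNO3) = 0.3592 x 0.04208 = 0.01512 mol.
n(Na2CO3) = 0.01512 / 2 = 0.007558 mol.
mass of Na2CO3 = 0.007558 x 105.99 = 0.8010 g.
% purity = 0.8010 / 1.1977 x 100 = 66.9%.

66.9%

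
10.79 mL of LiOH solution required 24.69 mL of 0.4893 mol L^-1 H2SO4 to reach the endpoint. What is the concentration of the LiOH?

2.24 M

n(H2SO4) delivered = 0.4893 x 0.02469 = 0.01208 mol.
The reaction is 2 LiOH + 1 H2SO4, so n(LiOH) = 0.01208 x 2/1 = 0.02416 mol.
[LiOH] = 0.02416 mol / 0.01079 L = 2.24 M.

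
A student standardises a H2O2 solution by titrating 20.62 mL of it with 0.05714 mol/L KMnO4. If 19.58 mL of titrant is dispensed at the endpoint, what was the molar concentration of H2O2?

0.136 M

n(KMnO4) = 0.05714 x 0.01958 = 0.001119 mol.
From the balanced equation, 2 mol KMnO4 reacts with 5 mol H2O2, so n(H2O2) = 0.001119 x 5/2 = 0.002797 mol.
[H2O2] = 0.002797 / 0.02062 L = 0.136 M.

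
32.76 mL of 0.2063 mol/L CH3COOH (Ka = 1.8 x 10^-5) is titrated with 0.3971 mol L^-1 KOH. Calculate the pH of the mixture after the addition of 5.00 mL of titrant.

4.36

Initial n(CH3COOH) = 0.2063 x 0.03276 = 0.006758 mol.
n(KOH) added = 0.3971 x 0.005000 = 0.001985 mol, converting that many moles of CH3COOH to CH3COO-.
Remaining n(CH3COOH) = 0.004773 mol; n(CH3COO-) = 0.001985 mol.
By Henderson-Hasselbalch, pH = pKa + log([A^-]/[HA]) = 4.74 + log(0.001985/0.004773) = 4.74 + (-0.38) = 4.36.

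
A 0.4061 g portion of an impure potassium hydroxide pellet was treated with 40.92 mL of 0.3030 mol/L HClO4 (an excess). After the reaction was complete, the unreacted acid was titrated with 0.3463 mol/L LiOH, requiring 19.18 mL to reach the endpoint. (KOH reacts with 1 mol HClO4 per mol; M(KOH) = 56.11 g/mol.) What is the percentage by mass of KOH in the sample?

Total n(HClO4) added = 0.3030 x 0.04092 = 0.01240 mol.
n(LiOH) used = 0.3463 x 0.01918 = 0.006642 mol, which equals the excess n(HClO4).
So n(HClO4) consumed by the sample = 0.01240 - 0.006642 = 0.005757 mol.
n(KOH) = 0.005757 / 1 = 0.005757 mol.
mass KOH = 0.005757 x 56.11 = 0.3230 g, so %KOH = 0.3230/0.4061 x 100 = 79.5%.

79.5%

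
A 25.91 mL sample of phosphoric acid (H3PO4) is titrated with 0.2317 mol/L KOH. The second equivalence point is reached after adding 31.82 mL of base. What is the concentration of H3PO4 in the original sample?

0.142 M

n(KOH) = 0.2317 x 0.03182 = 0.007373 mol.
At the second equivalence point, 2 mol OH^- react per mol H3PO4, so n(H3PO4) = 0.007373 / 2 = 0.003686 mol.
[H3PO4] = 0.003686 / 0.02591 L = 0.142 M.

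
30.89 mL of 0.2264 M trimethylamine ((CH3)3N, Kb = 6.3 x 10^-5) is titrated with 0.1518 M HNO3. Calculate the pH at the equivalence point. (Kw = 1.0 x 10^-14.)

5.42

n((CH3)3N) = 0.2264 x 0.03089 = 0.006993 mol; V(HNO3) at equivalence = 0.006993/0.1518 = 0.04607 L.
At equivalence the base is fully converted to (CH3)3NH+; total volume = 0.07696 L, so [(CH3)3NH+] = 0.006993/0.07696 = 0.09087 M.
Ka((CH3)3NH+) = Kw/Kb = 1.0e-14 / 6.3 x 10^-5 = 1.59e-10.
[H^+] = sqrt(Ka x [(CH3)3NH+]) = sqrt(1.59e-10 x 0.09087) = 3.80e-6 M.
pH = -log(3.80e-6) = 5.42.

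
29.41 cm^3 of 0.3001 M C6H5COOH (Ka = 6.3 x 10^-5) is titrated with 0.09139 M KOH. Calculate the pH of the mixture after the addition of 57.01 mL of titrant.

4.36

Initial n(C6H5COOH) = 0.3001 x 0.02941 = 0.008826 mol.
n(KOH) added = 0.09139 x 0.05701 = 0.005210 mol, converting that many moles of C6H5COOH to C6H5COO-.
Remaining n(C6H5COOH) = 0.003616 mol; n(C6H5COO-) = 0.005210 mol.
By Henderson-Hasselbalch, pH = pKa + log([A^-]/[HA]) = 4.20 + log(0.005210/0.003616) = 4.20 + (+0.16) = 4.36.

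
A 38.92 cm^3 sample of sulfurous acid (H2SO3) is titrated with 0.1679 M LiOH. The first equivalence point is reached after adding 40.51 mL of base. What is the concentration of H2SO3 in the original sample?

n(LiOH) = 0.1679 x 0.04051 = 0.006802 mol.
At the first equivalence point, 1 mol OH^- react per mol H2SO3, so n(H2SO3) = 0.006802 / 1 = 0.006802 mol.
[H2SO3] = 0.006802 / 0.03892 L = 0.175 M.

0.175 M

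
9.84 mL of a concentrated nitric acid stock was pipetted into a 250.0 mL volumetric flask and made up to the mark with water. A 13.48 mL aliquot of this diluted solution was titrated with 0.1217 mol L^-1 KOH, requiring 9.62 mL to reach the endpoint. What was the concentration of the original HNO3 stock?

2.21 M

n(KOH) = 0.1217 x 0.009620 = 0.001171 mol.
n(HNO3) in the aliquot = 0.001171 mol.
[diluted HNO3] = 0.001171 / 0.01348 = 0.08685 M.
Dilution factor = 250.0/9.840 = 25.41, so [stock] = 0.08685 x 25.41 = 2.21 M.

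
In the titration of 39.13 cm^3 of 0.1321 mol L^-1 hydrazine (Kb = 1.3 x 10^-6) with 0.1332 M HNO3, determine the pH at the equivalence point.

n(N2H4) = 0.1321 x 0.03913 = 0.005169 mol; V(HNO3) at equivalence = 0.005169/0.1332 = 0.03881 L.
At equivalence the base is fully converted to N2H5+; total volume = 0.07794 L, so [N2H5+] = 0.005169/0.07794 = 0.06632 M.
Ka(N2H5+) = Kw/Kb = 1.0e-14 / 1.3 x 10^-6 = 7.69e-9.
[H^+] = sqrt(Ka x [N2H5+]) = sqrt(7.69e-9 x 0.06632) = 2.26e-5 M.
pH = -log(2.26e-5) = 4.65.

4.65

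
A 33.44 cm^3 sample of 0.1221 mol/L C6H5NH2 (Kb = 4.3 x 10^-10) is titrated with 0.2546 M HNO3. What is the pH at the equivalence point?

2.86

n(C6H5NH2) = 0.1221 x 0.03344 = 0.004083 mol; V(HNO3) at equivalence = 0.004083/0.2546 = 0.01604 L.
At equivalence the base is fully converted to C6H5NH3+; total volume = 0.04948 L, so [C6H5NH3+] = 0.004083/0.04948 = 0.08252 M.
Ka(C6H5NH3+) = Kw/Kb = 1.0e-14 / 4.3 x 10^-10 = 2.33e-5.
[H^+] = sqrt(Ka x [C6H5NH3+]) = sqrt(2.33e-5 x 0.08252) = 0.00139 M.
pH = -log(0.00139) = 2.86.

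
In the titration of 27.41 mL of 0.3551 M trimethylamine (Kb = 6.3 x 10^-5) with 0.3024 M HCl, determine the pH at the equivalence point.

n((CH3)3N) = 0.3551 x 0.02741 = 0.009733 mol; V(HCl) at equivalence = 0.009733/0.3024 = 0.03219 L.
At equivalence the base is fully converted to (CH3)3NH+; total volume = 0.05960 L, so [(CH3)3NH+] = 0.009733/0.05960 = 0.1633 M.
Ka((CH3)3NH+) = Kw/Kb = 1.0e-14 / 6.3 x 10^-5 = 1.59e-10.
[H^+] = sqrt(Ka x [(CH3)3NH+]) = sqrt(1.59e-10 x 0.1633) = 5.09e-6 M.
pH = -log(5.09e-6) = 5.29.

5.29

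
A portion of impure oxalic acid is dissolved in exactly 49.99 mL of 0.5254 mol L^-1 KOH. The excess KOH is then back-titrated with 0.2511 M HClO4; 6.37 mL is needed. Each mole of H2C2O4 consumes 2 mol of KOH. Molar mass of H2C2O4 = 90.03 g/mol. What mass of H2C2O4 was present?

1.11 g

Total n(KOH) added = 0.5254 x 0.04999 = 0.02626 mol.
n(HClO4) used = 0.2511 x 0.006370 = 0.001600 mol, which equals the excess n(KOH).
So n(KOH) consumed by the sample = 0.02626 - 0.001600 = 0.02467 mol.
n(H2C2O4) = 0.02467 / 2 = 0.01233 mol.
mass = 0.01233 mol x 90.03 g/mol = 1.11 g.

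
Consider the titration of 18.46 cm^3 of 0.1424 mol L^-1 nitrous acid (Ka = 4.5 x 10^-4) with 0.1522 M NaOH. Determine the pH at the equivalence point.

8.11

n(HNO2) = 0.1424 x 0.01846 = 0.002629 mol; V(NaOH) at equivalence = 0.002629/0.1522 = 0.01727 L.
At equivalence all the acid is converted to NO2-; total volume = 0.01846 + 0.01727 = 0.03573 L, so [NO2-] = 0.002629/0.03573 = 0.07357 M.
Kb = Kw/Ka = 1.0e-14 / 4.5 x 10^-4 = 2.22e-11.
[OH^-] = sqrt(Kb x [NO2-]) = sqrt(2.22e-11 x 0.07357) = 1.28e-6 M.
pOH = 5.89, so pH = 14.00 - 5.89 = 8.11.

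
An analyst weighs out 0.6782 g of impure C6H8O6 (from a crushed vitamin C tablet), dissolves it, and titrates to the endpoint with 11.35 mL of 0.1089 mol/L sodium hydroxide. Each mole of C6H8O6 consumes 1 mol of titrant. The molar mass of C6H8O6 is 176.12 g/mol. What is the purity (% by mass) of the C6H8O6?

n(NaOH) = 0.1089 x 0.01135 = 0.001236 mol.
n(C6H8O6) = 0.001236 / 1 = 0.001236 mol.
mass of C6H8O6 = 0.001236 x 176.12 = 0.2177 g.
% purity = 0.2177 / 0.6782 x 100 = 32.1%.

32.1%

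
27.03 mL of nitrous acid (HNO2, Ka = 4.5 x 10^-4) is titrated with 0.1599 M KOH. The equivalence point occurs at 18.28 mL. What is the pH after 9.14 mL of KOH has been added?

9.14 mL is exactly half the equivalence volume (18.28/2), i.e. the half-equivalence point.
There, n(HA) = n(A^-), so pH = pKa = -log(4.5 x 10^-4) = 3.35.

3.35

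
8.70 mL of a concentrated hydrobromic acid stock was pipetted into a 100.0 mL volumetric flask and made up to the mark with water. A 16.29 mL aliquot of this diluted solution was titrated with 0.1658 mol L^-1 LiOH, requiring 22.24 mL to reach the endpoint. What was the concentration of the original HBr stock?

n(LiOH) = 0.1658 x 0.02224 = 0.003687 mol.
n(HBr) in the aliquot = 0.003687 mol.
[diluted HBr] = 0.003687 / 0.01629 = 0.2264 M.
Dilution factor = 100.0/8.700 = 11.49, so [stock] = 0.2264 x 11.49 = 2.60 M.

2.60 M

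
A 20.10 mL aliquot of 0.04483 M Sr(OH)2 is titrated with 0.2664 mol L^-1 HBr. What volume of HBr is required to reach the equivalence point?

6.76 mL

n(Sr(OH)2) = 0.04483 mol/L x 0.02010 L = 0.0009011 mol.
The neutralisation is 1 Sr(OH)2 : 2 HBr, so n(HBr) = 0.0009011 x 2/1 = 0.001802 mol.
V(HBr) = 0.001802 / 0.2664 = 0.006765 L = 6.76 mL.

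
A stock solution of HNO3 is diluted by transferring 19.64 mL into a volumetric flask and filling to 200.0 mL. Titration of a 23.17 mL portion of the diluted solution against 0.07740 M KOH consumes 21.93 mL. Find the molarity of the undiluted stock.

n(KOH) = 0.07740 x 0.02193 = 0.001697 mol.
n(HNO3) in the aliquot = 0.001697 mol.
[diluted HNO3] = 0.001697 / 0.02317 = 0.07326 M.
Dilution factor = 200.0/19.64 = 10.18, so [stock] = 0.07326 x 10.18 = 0.746 M.

0.746 M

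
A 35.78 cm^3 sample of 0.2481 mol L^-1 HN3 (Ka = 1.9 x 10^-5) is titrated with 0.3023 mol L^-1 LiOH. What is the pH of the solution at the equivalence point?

8.93

n(HN3) = 0.2481 x 0.03578 = 0.008877 mol; V(LiOH) at equivalence = 0.008877/0.3023 = 0.02936 L.
At equivalence all the acid is converted to N3-; total volume = 0.03578 + 0.02936 = 0.06514 L, so [N3-] = 0.008877/0.06514 = 0.1363 M.
Kb = Kw/Ka = 1.0e-14 / 1.9 x 10^-5 = 5.26e-10.
[OH^-] = sqrt(Kb x [N3-]) = sqrt(5.26e-10 x 0.1363) = 8.47e-6 M.
pOH = 5.07, so pH = 14.00 - 5.07 = 8.93.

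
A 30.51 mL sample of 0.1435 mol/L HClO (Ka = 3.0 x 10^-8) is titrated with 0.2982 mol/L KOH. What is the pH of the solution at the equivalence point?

n(HClO) = 0.1435 x 0.03051 = 0.004378 mol; V(KOH) at equivalence = 0.004378/0.2982 = 0.01468 L.
At equivalence all the acid is converted to ClO-; total volume = 0.03051 + 0.01468 = 0.04519 L, so [ClO-] = 0.004378/0.04519 = 0.09688 M.
Kb = Kw/Ka = 1.0e-14 / 3.0 x 10^-8 = 3.33e-7.
[OH^-] = sqrt(Kb x [ClO-]) = sqrt(3.33e-7 x 0.09688) = 0.000180 M.
pOH = 3.75, so pH = 14.00 - 3.75 = 10.25.

10.25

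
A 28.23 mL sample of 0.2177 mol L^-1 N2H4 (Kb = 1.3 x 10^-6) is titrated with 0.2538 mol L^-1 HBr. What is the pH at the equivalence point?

n(N2H4) = 0.2177 x 0.02823 = 0.006146 mol; V(HBr) at equivalence = 0.006146/0.2538 = 0.02421 L.
At equivalence the base is fully converted to N2H5+; total volume = 0.05244 L, so [N2H5+] = 0.006146/0.05244 = 0.1172 M.
Ka(N2H5+) = Kw/Kb = 1.0e-14 / 1.3 x 10^-6 = 7.69e-9.
[H^+] = sqrt(Ka x [N2H5+]) = sqrt(7.69e-9 x 0.1172) = 3.00e-5 M.
pH = -log(3.00e-5) = 4.52.

4.52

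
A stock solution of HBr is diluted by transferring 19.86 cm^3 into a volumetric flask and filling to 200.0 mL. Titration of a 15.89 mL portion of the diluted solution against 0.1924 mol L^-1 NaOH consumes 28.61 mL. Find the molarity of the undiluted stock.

3.49 M

n(NaOH) = 0.1924 x 0.02861 = 0.005505 mol.
n(HBr) in the aliquot = 0.005505 mol.
[diluted HBr] = 0.005505 / 0.01589 = 0.3464 M.
Dilution factor = 200.0/19.86 = 10.07, so [stock] = 0.3464 x 10.07 = 3.49 M.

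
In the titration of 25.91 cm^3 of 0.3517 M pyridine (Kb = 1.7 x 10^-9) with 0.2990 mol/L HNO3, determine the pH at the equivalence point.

3.01

n(C5H5N) = 0.3517 x 0.02591 = 0.009113 mol; V(HNO3) at equivalence = 0.009113/0.2990 = 0.03048 L.
At equivalence the base is fully converted to C5H5NH+; total volume = 0.05639 L, so [C5H5NH+] = 0.009113/0.05639 = 0.1616 M.
Ka(C5H5NH+) = Kw/Kb = 1.0e-14 / 1.7 x 10^-9 = 5.88e-6.
[H^+] = sqrt(Ka x [C5H5NH+]) = sqrt(5.88e-6 x 0.1616) = 0.000975 M.
pH = -log(0.000975) = 3.01.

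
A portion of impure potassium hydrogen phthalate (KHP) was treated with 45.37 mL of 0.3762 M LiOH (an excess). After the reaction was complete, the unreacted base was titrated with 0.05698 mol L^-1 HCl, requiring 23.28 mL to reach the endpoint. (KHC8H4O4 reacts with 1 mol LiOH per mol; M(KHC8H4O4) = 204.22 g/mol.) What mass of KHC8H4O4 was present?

3.21 g

Total n(LiOH) added = 0.3762 x 0.04537 = 0.01707 mol.
n(HCl) used = 0.05698 x 0.02328 = 0.001326 mol, which equals the excess n(LiOH).
So n(LiOH) consumed by the sample = 0.01707 - 0.001326 = 0.01574 mol.
n(KHC8H4O4) = 0.01574 / 1 = 0.01574 mol.
mass = 0.01574 mol x 204.22 g/mol = 3.21 g.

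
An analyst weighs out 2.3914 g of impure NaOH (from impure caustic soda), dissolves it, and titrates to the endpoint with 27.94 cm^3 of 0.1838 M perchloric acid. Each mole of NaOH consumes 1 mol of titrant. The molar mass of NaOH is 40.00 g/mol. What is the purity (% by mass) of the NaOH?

n(HClO4) = 0.1838 x 0.02794 = 0.005135 mol.
n(NaOH) = 0.005135 / 1 = 0.005135 mol.
mass of NaOH = 0.005135 x 40.00 = 0.2054 g.
% purity = 0.2054 / 2.3914 x 100 = 8.59%.

8.59%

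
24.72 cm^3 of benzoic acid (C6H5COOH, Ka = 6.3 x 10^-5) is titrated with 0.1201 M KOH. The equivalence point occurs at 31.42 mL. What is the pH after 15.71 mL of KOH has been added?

15.71 mL is exactly half the equivalence volume (31.42/2), i.e. the half-equivalence point.
There, n(HA) = n(A^-), so pH = pKa = -log(6.3 x 10^-5) = 4.20.

4.20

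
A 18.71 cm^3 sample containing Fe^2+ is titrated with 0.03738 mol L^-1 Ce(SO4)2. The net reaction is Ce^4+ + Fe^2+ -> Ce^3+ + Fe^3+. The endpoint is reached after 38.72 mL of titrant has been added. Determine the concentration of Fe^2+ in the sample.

n(Ce(SO4)2) = 0.03738 x 0.03872 = 0.001447 mol.
From the balanced equation, 1 mol Ce(SO4)2 reacts with 1 mol Fe^2+, so n(Fe^2+) = 0.001447 x 1/1 = 0.001447 mol.
[Fe^2+] = 0.001447 / 0.01871 L = 0.0774 M.

0.0774 M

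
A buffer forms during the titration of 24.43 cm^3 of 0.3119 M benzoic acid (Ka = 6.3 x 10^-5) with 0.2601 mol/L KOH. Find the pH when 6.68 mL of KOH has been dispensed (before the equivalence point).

Initial n(C6H5COOH) = 0.3119 x 0.02443 = 0.007620 mol.
n(KOH) added = 0.2601 x 0.006680 = 0.001737 mol, converting that many moles of C6H5COOH to C6H5COO-.
Remaining n(C6H5COOH) = 0.005882 mol; n(C6H5COO-) = 0.001737 mol.
By Henderson-Hasselbalch, pH = pKa + log([A^-]/[HA]) = 4.20 + log(0.001737/0.005882) = 4.20 + (-0.53) = 3.67.

3.67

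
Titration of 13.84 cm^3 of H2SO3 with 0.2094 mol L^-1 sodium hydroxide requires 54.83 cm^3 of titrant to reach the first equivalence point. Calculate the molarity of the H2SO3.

0.830 M

n(NaOH) = 0.2094 x 0.05483 = 0.01148 mol.
At the first equivalence point, 1 mol OH^- react per mol H2SO3, so n(H2SO3) = 0.01148 / 1 = 0.01148 mol.
[H2SO3] = 0.01148 / 0.01384 L = 0.830 M.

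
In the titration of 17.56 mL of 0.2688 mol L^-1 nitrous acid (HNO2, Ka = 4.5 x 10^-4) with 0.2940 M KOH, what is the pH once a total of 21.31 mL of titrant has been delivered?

n(acid) = 0.2688 x 0.01756 = 0.004720 mol; n(KOH) added = 0.2940 x 0.02131 = 0.006265 mol.
Base is in excess by 0.006265 - 0.004720 = 0.001545 mol in a total volume of 0.03887 L.
[OH^-] = 0.001545/0.03887 = 0.03975 M, so pOH = 1.40 and pH = 14.00 - 1.40 = 12.60.

12.60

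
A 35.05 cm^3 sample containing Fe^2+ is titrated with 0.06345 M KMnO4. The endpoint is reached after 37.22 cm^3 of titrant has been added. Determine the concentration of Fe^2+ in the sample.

0.337 M

n(KMnO4) = 0.06345 x 0.03722 = 0.002362 mol.
From the balanced equation, 1 mol KMnO4 reacts with 5 mol Fe^2+, so n(Fe^2+) = 0.002362 x 5/1 = 0.01181 mol.
[Fe^2+] = 0.01181 / 0.03505 L = 0.337 M.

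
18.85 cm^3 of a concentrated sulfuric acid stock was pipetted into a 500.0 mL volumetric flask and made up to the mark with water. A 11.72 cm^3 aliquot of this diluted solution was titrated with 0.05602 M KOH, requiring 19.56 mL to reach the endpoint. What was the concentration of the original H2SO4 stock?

n(KOH) = 0.05602 x 0.01956 = 0.001096 mol.
n(H2SO4) in the aliquot = 0.001096 x 1/2 = 0.0005479 mol.
[diluted H2SO4] = 0.0005479 / 0.01172 = 0.04675 M.
Dilution factor = 500.0/18.85 = 26.53, so [stock] = 0.04675 x 26.53 = 1.24 M.

1.24 M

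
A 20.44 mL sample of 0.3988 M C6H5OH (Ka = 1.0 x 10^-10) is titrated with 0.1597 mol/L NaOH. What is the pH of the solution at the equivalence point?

n(C6H5OH) = 0.3988 x 0.02044 = 0.008151 mol; V(NaOH) at equivalence = 0.008151/0.1597 = 0.05104 L.
At equivalence all the acid is converted to C6H5O-; total volume = 0.02044 + 0.05104 = 0.07148 L, so [C6H5O-] = 0.008151/0.07148 = 0.1140 M.
Kb = Kw/Ka = 1.0e-14 / 1.0 x 10^-10 = 0.000100.
[OH^-] = sqrt(Kb x [C6H5O-]) = sqrt(0.000100 x 0.1140) = 0.00338 M.
pOH = 2.47, so pH = 14.00 - 2.47 = 11.53.

11.53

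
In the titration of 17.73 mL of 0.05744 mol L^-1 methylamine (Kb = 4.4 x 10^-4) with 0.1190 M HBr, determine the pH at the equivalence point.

6.03

n(CH3NH2) = 0.05744 x 0.01773 = 0.001018 mol; V(HBr) at equivalence = 0.001018/0.1190 = 0.008558 L.
At equivalence the base is fully converted to CH3NH3+; total volume = 0.02629 L, so [CH3NH3+] = 0.001018/0.02629 = 0.03874 M.
Ka(CH3NH3+) = Kw/Kb = 1.0e-14 / 4.4 x 10^-4 = 2.27e-11.
[H^+] = sqrt(Ka x [CH3NH3+]) = sqrt(2.27e-11 x 0.03874) = 9.38e-7 M.
pH = -log(9.38e-7) = 6.03.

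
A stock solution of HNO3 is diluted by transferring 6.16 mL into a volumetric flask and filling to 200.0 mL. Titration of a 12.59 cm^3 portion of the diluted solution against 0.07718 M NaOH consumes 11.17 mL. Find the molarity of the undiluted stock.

2.22 M

n(NaOH) = 0.07718 x 0.01117 = 0.0008621 mol.
n(HNO3) in the aliquot = 0.0008621 mol.
[diluted HNO3] = 0.0008621 / 0.01259 = 0.06848 M.
Dilution factor = 200.0/6.160 = 32.47, so [stock] = 0.06848 x 32.47 = 2.22 M.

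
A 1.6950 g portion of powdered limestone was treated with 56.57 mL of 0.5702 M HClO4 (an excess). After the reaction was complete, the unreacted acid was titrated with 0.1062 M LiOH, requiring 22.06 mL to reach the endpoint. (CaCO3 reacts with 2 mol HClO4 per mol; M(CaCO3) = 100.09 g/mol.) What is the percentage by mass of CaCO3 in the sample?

Total n(HClO4) added = 0.5702 x 0.05657 = 0.03226 mol.
n(LiOH) used = 0.1062 x 0.02206 = 0.002343 mol, which equals the excess n(HClO4).
So n(HClO4) consumed by the sample = 0.03226 - 0.002343 = 0.02991 mol.
n(CaCO3) = 0.02991 / 2 = 0.01496 mol.
mass CaCO3 = 0.01496 x 100.09 = 1.497 g, so %CaCO3 = 1.497/1.6950 x 100 = 88.3%.

88.3%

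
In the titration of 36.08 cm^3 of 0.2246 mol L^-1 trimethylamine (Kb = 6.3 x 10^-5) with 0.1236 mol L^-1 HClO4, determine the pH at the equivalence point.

5.45

n((CH3)3N) = 0.2246 x 0.03608 = 0.008104 mol; V(HClO4) at equivalence = 0.008104/0.1236 = 0.06556 L.
At equivalence the base is fully converted to (CH3)3NH+; total volume = 0.1016 L, so [(CH3)3NH+] = 0.008104/0.1016 = 0.07973 M.
Ka((CH3)3NH+) = Kw/Kb = 1.0e-14 / 6.3 x 10^-5 = 1.59e-10.
[H^+] = sqrt(Ka x [(CH3)3NH+]) = sqrt(1.59e-10 x 0.07973) = 3.56e-6 M.
pH = -log(3.56e-6) = 5.45.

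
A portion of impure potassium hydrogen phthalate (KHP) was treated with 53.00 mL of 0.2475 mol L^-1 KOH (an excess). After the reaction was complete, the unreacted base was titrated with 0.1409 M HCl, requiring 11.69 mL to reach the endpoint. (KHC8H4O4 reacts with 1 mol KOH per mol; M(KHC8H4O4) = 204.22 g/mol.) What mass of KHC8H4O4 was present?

2.34 g

Total n(KOH) added = 0.2475 x 0.05300 = 0.01312 mol.
n(HCl) used = 0.1409 x 0.01169 = 0.001647 mol, which equals the excess n(KOH).
So n(KOH) consumed by the sample = 0.01312 - 0.001647 = 0.01147 mol.
n(KHC8H4O4) = 0.01147 / 1 = 0.01147 mol.
mass = 0.01147 mol x 204.22 g/mol = 2.34 g.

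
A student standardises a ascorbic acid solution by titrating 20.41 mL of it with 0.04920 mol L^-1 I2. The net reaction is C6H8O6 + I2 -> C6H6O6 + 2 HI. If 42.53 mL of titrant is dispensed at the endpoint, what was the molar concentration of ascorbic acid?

0.103 M

n(I2) = 0.04920 x 0.04253 = 0.002092 mol.
From the balanced equation, 1 mol I2 reacts with 1 mol ascorbic acid, so n(ascorbic acid) = 0.002092 x 1/1 = 0.002092 mol.
[ascorbic acid] = 0.002092 / 0.02041 L = 0.103 M.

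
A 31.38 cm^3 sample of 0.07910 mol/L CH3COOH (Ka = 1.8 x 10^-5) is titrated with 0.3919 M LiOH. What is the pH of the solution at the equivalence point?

8.78

n(CH3COOH) = 0.07910 x 0.03138 = 0.002482 mol; V(LiOH) at equivalence = 0.002482/0.3919 = 0.006334 L.
At equivalence all the acid is converted to CH3COO-; total volume = 0.03138 + 0.006334 = 0.03771 L, so [CH3COO-] = 0.002482/0.03771 = 0.06582 M.
Kb = Kw/Ka = 1.0e-14 / 1.8 x 10^-5 = 5.56e-10.
[OH^-] = sqrt(Kb x [CH3COO-]) = sqrt(5.56e-10 x 0.06582) = 6.05e-6 M.
pOH = 5.22, so pH = 14.00 - 5.22 = 8.78.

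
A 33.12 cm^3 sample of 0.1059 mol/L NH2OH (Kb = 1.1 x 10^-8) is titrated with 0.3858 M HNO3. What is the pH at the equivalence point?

n(NH2OH) = 0.1059 x 0.03312 = 0.003507 mol; V(HNO3) at equivalence = 0.003507/0.3858 = 0.009091 L.
At equivalence the base is fully converted to NH3OH+; total volume = 0.04221 L, so [NH3OH+] = 0.003507/0.04221 = 0.08309 M.
Ka(NH3OH+) = Kw/Kb = 1.0e-14 / 1.1 x 10^-8 = 9.09e-7.
[H^+] = sqrt(Ka x [NH3OH+]) = sqrt(9.09e-7 x 0.08309) = 0.000275 M.
pH = -log(0.000275) = 3.56.

3.56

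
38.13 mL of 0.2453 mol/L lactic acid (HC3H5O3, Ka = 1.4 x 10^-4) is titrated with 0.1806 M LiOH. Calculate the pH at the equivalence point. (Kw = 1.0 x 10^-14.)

8.44

n(HC3H5O3) = 0.2453 x 0.03813 = 0.009353 mol; V(LiOH) at equivalence = 0.009353/0.1806 = 0.05179 L.
At equivalence all the acid is converted to C3H5O3-; total volume = 0.03813 + 0.05179 = 0.08992 L, so [C3H5O3-] = 0.009353/0.08992 = 0.1040 M.
Kb = Kw/Ka = 1.0e-14 / 1.4 x 10^-4 = 7.14e-11.
[OH^-] = sqrt(Kb x [C3H5O3-]) = sqrt(7.14e-11 x 0.1040) = 2.73e-6 M.
pOH = 5.56, so pH = 14.00 - 5.56 = 8.44.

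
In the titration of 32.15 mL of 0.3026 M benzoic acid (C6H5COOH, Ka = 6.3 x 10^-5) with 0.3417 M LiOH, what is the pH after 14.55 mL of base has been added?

Initial n(C6H5COOH) = 0.3026 x 0.03215 = 0.009729 mol.
n(LiOH) added = 0.3417 x 0.01455 = 0.004972 mol, converting that many moles of C6H5COOH to C6H5COO-.
Remaining n(C6H5COOH) = 0.004757 mol; n(C6H5COO-) = 0.004972 mol.
By Henderson-Hasselbalch, pH = pKa + log([A^-]/[HA]) = 4.20 + log(0.004972/0.004757) = 4.20 + (+0.02) = 4.22.

4.22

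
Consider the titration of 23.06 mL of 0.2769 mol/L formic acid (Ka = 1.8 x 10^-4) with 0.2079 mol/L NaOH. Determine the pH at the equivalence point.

n(HCOOH) = 0.2769 x 0.02306 = 0.006385 mol; V(NaOH) at equivalence = 0.006385/0.2079 = 0.03071 L.
At equivalence all the acid is converted to HCOO-; total volume = 0.02306 + 0.03071 = 0.05377 L, so [HCOO-] = 0.006385/0.05377 = 0.1187 M.
Kb = Kw/Ka = 1.0e-14 / 1.8 x 10^-4 = 5.56e-11.
[OH^-] = sqrt(Kb x [HCOO-]) = sqrt(5.56e-11 x 0.1187) = 2.57e-6 M.
pOH = 5.59, so pH = 14.00 - 5.59 = 8.41.

8.41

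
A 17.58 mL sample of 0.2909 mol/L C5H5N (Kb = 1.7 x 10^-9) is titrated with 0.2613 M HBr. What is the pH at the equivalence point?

n(C5H5N) = 0.2909 x 0.01758 = 0.005114 mol; V(HBr) at equivalence = 0.005114/0.2613 = 0.01957 L.
At equivalence the base is fully converted to C5H5NH+; total volume = 0.03715 L, so [C5H5NH+] = 0.005114/0.03715 = 0.1377 M.
Ka(C5H5NH+) = Kw/Kb = 1.0e-14 / 1.7 x 10^-9 = 5.88e-6.
[H^+] = sqrt(Ka x [C5H5NH+]) = sqrt(5.88e-6 x 0.1377) = 0.000900 M.
pH = -log(0.000900) = 3.05.

3.05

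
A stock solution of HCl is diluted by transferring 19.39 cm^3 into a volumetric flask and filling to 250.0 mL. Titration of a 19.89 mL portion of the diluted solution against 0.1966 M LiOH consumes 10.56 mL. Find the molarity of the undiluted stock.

1.35 M

n(LiOH) = 0.1966 x 0.01056 = 0.002076 mol.
n(HCl) in the aliquot = 0.002076 mol.
[diluted HCl] = 0.002076 / 0.01989 = 0.1044 M.
Dilution factor = 250.0/19.39 = 12.89, so [stock] = 0.1044 x 12.89 = 1.35 M.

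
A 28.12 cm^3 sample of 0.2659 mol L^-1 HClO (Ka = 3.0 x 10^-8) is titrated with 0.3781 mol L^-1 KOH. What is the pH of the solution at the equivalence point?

10.36

n(HClO) = 0.2659 x 0.02812 = 0.007477 mol; V(KOH) at equivalence = 0.007477/0.3781 = 0.01978 L.
At equivalence all the acid is converted to ClO-; total volume = 0.02812 + 0.01978 = 0.04790 L, so [ClO-] = 0.007477/0.04790 = 0.1561 M.
Kb = Kw/Ka = 1.0e-14 / 3.0 x 10^-8 = 3.33e-7.
[OH^-] = sqrt(Kb x [ClO-]) = sqrt(3.33e-7 x 0.1561) = 0.000228 M.
pOH = 3.64, so pH = 14.00 - 3.64 = 10.36.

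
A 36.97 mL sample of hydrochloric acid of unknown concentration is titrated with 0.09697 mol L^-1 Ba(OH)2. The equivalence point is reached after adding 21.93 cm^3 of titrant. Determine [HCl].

0.115 M

n(Ba(OH)2) delivered = 0.09697 x 0.02193 = 0.002127 mol.
The reaction is 2 HCl + 1 Ba(OH)2, so n(HCl) = 0.002127 x 2/1 = 0.004253 mol.
[HCl] = 0.004253 mol / 0.03697 L = 0.115 M.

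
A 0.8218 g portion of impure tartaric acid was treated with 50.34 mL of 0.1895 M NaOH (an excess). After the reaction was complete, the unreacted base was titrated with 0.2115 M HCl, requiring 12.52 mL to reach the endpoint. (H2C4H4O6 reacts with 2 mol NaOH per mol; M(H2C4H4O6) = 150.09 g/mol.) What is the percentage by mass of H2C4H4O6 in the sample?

Total n(NaOH) added = 0.1895 x 0.05034 = 0.009539 mol.
n(HCl) used = 0.2115 x 0.01252 = 0.002648 mol, which equals the excess n(NaOH).
So n(NaOH) consumed by the sample = 0.009539 - 0.002648 = 0.006891 mol.
n(H2C4H4O6) = 0.006891 / 2 = 0.003446 mol.
mass H2C4H4O6 = 0.003446 x 150.09 = 0.5172 g, so %H2C4H4O6 = 0.5172/0.8218 x 100 = 62.9%.

62.9%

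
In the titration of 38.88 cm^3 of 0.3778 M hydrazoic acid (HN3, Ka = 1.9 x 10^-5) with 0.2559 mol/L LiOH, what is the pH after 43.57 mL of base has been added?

5.22

Initial n(HN3) = 0.3778 x 0.03888 = 0.01469 mol.
n(LiOH) added = 0.2559 x 0.04357 = 0.01115 mol, converting that many moles of HN3 to N3-.
Remaining n(HN3) = 0.003539 mol; n(N3-) = 0.01115 mol.
By Henderson-Hasselbalch, pH = pKa + log([A^-]/[HA]) = 4.72 + log(0.01115/0.003539) = 4.72 + (+0.50) = 5.22.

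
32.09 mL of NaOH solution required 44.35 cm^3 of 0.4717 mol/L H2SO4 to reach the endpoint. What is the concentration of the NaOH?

1.30 M

n(H2SO4) delivered = 0.4717 x 0.04435 = 0.02092 mol.
The reaction is 2 NaOH + 1 H2SO4, so n(NaOH) = 0.02092 x 2/1 = 0.04184 mol.
[NaOH] = 0.04184 mol / 0.03209 L = 1.30 M.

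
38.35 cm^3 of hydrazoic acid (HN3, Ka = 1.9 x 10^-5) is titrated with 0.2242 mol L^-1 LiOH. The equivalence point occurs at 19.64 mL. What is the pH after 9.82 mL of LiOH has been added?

9.82 mL is exactly half the equivalence volume (19.64/2), i.e. the half-equivalence point.
There, n(HA) = n(A^-), so pH = pKa = -log(1.9 x 10^-5) = 4.72.

4.72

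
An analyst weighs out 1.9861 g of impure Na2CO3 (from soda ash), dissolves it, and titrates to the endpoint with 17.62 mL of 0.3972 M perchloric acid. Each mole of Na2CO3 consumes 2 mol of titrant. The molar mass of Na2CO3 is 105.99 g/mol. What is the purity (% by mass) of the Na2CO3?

18.7%

n(HClO4) = 0.3972 x 0.01762 = 0.006999 mol.
n(Na2CO3) = 0.006999 / 2 = 0.003499 mol.
mass of Na2CO3 = 0.003499 x 105.99 = 0.3709 g.
% purity = 0.3709 / 1.9861 x 100 = 18.7%.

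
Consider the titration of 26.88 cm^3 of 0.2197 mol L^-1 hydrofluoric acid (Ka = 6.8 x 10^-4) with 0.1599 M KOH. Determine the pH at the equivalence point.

8.07

n(HF) = 0.2197 x 0.02688 = 0.005906 mol; V(KOH) at equivalence = 0.005906/0.1599 = 0.03693 L.
At equivalence all the acid is converted to F-; total volume = 0.02688 + 0.03693 = 0.06381 L, so [F-] = 0.005906/0.06381 = 0.09254 M.
Kb = Kw/Ka = 1.0e-14 / 6.8 x 10^-4 = 1.47e-11.
[OH^-] = sqrt(Kb x [F-]) = sqrt(1.47e-11 x 0.09254) = 1.17e-6 M.
pOH = 5.93, so pH = 14.00 - 5.93 = 8.07.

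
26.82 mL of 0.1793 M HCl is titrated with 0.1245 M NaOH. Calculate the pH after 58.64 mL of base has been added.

12.46

n(acid) = 0.1793 x 0.02682 = 0.004809 mol; n(NaOH) added = 0.1245 x 0.05864 = 0.007301 mol.
Base is in excess by 0.007301 - 0.004809 = 0.002492 mol in a total volume of 0.08546 L.
[OH^-] = 0.002492/0.08546 = 0.02916 M, so pOH = 1.54 and pH = 14.00 - 1.54 = 12.46.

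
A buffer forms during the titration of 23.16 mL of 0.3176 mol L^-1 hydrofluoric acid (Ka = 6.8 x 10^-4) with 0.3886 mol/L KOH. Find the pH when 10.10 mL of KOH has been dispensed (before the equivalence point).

Initial n(HF) = 0.3176 x 0.02316 = 0.007356 mol.
n(KOH) added = 0.3886 x 0.01010 = 0.003925 mol, converting that many moles of HF to F-.
Remaining n(HF) = 0.003431 mol; n(F-) = 0.003925 mol.
By Henderson-Hasselbalch, pH = pKa + log([A^-]/[HA]) = 3.17 + log(0.003925/0.003431) = 3.17 + (+0.06) = 3.23.

3.23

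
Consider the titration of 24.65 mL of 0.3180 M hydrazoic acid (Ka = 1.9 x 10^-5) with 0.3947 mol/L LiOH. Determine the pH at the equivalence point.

n(HN3) = 0.3180 x 0.02465 = 0.007839 mol; V(LiOH) at equivalence = 0.007839/0.3947 = 0.01986 L.
At equivalence all the acid is converted to N3-; total volume = 0.02465 + 0.01986 = 0.04451 L, so [N3-] = 0.007839/0.04451 = 0.1761 M.
Kb = Kw/Ka = 1.0e-14 / 1.9 x 10^-5 = 5.26e-10.
[OH^-] = sqrt(Kb x [N3-]) = sqrt(5.26e-10 x 0.1761) = 9.63e-6 M.
pOH = 5.02, so pH = 14.00 - 5.02 = 8.98.

8.98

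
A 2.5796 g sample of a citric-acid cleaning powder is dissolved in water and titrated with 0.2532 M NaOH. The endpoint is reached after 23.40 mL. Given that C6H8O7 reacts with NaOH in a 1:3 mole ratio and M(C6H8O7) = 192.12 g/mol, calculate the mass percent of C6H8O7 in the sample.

14.7%

n(NaOH) = 0.2532 x 0.02340 = 0.005925 mol.
n(C6H8O7) = 0.005925 / 3 = 0.001975 mol.
mass of C6H8O7 = 0.001975 x 192.12 = 0.3794 g.
% purity = 0.3794 / 2.5796 x 100 = 14.7%.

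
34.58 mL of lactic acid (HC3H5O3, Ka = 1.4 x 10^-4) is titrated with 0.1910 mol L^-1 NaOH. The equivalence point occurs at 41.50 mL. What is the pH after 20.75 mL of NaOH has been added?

20.75 mL is exactly half the equivalence volume (41.50/2), i.e. the half-equivalence point.
There, n(HA) = n(A^-), so pH = pKa = -log(1.4 x 10^-4) = 3.85.

3.85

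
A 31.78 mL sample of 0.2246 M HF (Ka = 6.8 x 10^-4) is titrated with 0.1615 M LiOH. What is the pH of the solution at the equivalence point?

n(HF) = 0.2246 x 0.03178 = 0.007138 mol; V(LiOH) at equivalence = 0.007138/0.1615 = 0.04420 L.
At equivalence all the acid is converted to F-; total volume = 0.03178 + 0.04420 = 0.07598 L, so [F-] = 0.007138/0.07598 = 0.09395 M.
Kb = Kw/Ka = 1.0e-14 / 6.8 x 10^-4 = 1.47e-11.
[OH^-] = sqrt(Kb x [F-]) = sqrt(1.47e-11 x 0.09395) = 1.18e-6 M.
pOH = 5.93, so pH = 14.00 - 5.93 = 8.07.

8.07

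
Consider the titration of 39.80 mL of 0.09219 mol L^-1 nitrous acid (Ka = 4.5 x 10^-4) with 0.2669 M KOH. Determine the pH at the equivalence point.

n(HNO2) = 0.09219 x 0.03980 = 0.003669 mol; V(KOH) at equivalence = 0.003669/0.2669 = 0.01375 L.
At equivalence all the acid is converted to NO2-; total volume = 0.03980 + 0.01375 = 0.05355 L, so [NO2-] = 0.003669/0.05355 = 0.06852 M.
Kb = Kw/Ka = 1.0e-14 / 4.5 x 10^-4 = 2.22e-11.
[OH^-] = sqrt(Kb x [NO2-]) = sqrt(2.22e-11 x 0.06852) = 1.23e-6 M.
pOH = 5.91, so pH = 14.00 - 5.91 = 8.09.

8.09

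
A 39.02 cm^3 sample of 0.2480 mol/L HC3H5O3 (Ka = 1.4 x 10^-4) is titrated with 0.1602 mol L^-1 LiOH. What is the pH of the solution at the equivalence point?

8.42

n(HC3H5O3) = 0.2480 x 0.03902 = 0.009677 mol; V(LiOH) at equivalence = 0.009677/0.1602 = 0.06041 L.
At equivalence all the acid is converted to C3H5O3-; total volume = 0.03902 + 0.06041 = 0.09943 L, so [C3H5O3-] = 0.009677/0.09943 = 0.09733 M.
Kb = Kw/Ka = 1.0e-14 / 1.4 x 10^-4 = 7.14e-11.
[OH^-] = sqrt(Kb x [C3H5O3-]) = sqrt(7.14e-11 x 0.09733) = 2.64e-6 M.
pOH = 5.58, so pH = 14.00 - 5.58 = 8.42.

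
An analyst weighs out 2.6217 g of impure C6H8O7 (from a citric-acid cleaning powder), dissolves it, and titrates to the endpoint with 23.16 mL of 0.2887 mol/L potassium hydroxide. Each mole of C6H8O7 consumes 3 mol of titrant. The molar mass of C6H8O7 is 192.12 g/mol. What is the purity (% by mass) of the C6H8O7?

16.3%

n(KOH) = 0.2887 x 0.02316 = 0.006686 mol.
n(C6H8O7) = 0.006686 / 3 = 0.002229 mol.
mass of C6H8O7 = 0.002229 x 192.12 = 0.4282 g.
% purity = 0.4282 / 2.6217 x 100 = 16.3%.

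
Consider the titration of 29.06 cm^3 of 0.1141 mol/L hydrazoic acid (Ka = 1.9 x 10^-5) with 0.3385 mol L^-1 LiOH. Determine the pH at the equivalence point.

8.83

n(HN3) = 0.1141 x 0.02906 = 0.003316 mol; V(LiOH) at equivalence = 0.003316/0.3385 = 0.009795 L.
At equivalence all the acid is converted to N3-; total volume = 0.02906 + 0.009795 = 0.03886 L, so [N3-] = 0.003316/0.03886 = 0.08534 M.
Kb = Kw/Ka = 1.0e-14 / 1.9 x 10^-5 = 5.26e-10.
[OH^-] = sqrt(Kb x [N3-]) = sqrt(5.26e-10 x 0.08534) = 6.70e-6 M.
pOH = 5.17, so pH = 14.00 - 5.17 = 8.83.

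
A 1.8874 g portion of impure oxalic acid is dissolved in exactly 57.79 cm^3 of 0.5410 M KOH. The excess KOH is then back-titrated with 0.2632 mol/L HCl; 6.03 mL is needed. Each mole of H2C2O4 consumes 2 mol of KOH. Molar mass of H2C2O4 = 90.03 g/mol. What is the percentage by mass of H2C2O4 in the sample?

Total n(KOH) added = 0.5410 x 0.05779 = 0.03126 mol.
n(HCl) used = 0.2632 x 0.006030 = 0.001587 mol, which equals the excess n(KOH).
So n(KOH) consumed by the sample = 0.03126 - 0.001587 = 0.02968 mol.
n(H2C2O4) = 0.02968 / 2 = 0.01484 mol.
mass H2C2O4 = 0.01484 x 90.03 = 1.336 g, so %H2C2O4 = 1.336/1.8874 x 100 = 70.8%.

70.8%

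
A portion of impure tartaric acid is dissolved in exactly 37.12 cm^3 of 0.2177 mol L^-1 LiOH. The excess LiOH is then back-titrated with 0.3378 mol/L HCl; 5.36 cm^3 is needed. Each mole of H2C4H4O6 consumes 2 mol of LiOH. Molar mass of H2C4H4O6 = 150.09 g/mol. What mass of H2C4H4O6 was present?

Total n(LiOH) added = 0.2177 x 0.03712 = 0.008081 mol.
n(HCl) used = 0.3378 x 0.005360 = 0.001811 mol, which equals the excess n(LiOH).
So n(LiOH) consumed by the sample = 0.008081 - 0.001811 = 0.006270 mol.
n(H2C4H4O6) = 0.006270 / 2 = 0.003135 mol.
mass = 0.003135 mol x 150.09 g/mol = 0.471 g.

0.471 g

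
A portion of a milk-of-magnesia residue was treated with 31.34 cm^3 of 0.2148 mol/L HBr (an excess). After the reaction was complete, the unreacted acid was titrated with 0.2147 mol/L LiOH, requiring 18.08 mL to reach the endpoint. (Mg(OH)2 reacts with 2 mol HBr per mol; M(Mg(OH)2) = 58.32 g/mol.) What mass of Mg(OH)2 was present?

Total n(HBr) added = 0.2148 x 0.03134 = 0.006732 mol.
n(LiOH) used = 0.2147 x 0.01808 = 0.003882 mol, which equals the excess n(HBr).
So n(HBr) consumed by the sample = 0.006732 - 0.003882 = 0.002850 mol.
n(Mg(OH)2) = 0.002850 / 2 = 0.001425 mol.
mass = 0.001425 mol x 58.32 g/mol = 0.0831 g.

0.0831 g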